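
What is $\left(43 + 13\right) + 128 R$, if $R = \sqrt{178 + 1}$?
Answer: $56 + 128 \sqrt{179} \approx 1768.5$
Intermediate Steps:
$R = \sqrt{179} \approx 13.379$
$\left(43 + 13\right) + 128 R = \left(43 + 13\right) + 128 \sqrt{179} = 56 + 128 \sqrt{179}$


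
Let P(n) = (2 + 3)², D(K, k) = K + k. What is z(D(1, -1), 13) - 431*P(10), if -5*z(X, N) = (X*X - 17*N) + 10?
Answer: -53664/5 ≈ -10733.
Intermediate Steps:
z(X, N) = -2 - X²/5 + 17*N/5 (z(X, N) = -((X*X - 17*N) + 10)/5 = -((X² - 17*N) + 10)/5 = -(10 + X² - 17*N)/5 = -2 - X²/5 + 17*N/5)
P(n) = 25 (P(n) = 5² = 25)
z(D(1, -1), 13) - 431*P(10) = (-2 - (1 - 1)²/5 + (17/5)*13) - 431*25 = (-2 - ⅕*0² + 221/5) - 10775 = (-2 - ⅕*0 + 221/5) - 10775 = (-2 + 0 + 221/5) - 10775 = 211/5 - 10775 = -53664/5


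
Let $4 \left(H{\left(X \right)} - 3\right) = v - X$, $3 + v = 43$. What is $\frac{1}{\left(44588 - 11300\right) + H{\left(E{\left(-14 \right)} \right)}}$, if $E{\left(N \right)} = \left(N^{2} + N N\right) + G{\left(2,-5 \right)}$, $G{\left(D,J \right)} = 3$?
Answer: $\frac{4}{132809} \approx 3.0118 \cdot 10^{-5}$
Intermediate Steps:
$v = 40$ ($v = -3 + 43 = 40$)
$E{\left(N \right)} = 3 + 2 N^{2}$ ($E{\left(N \right)} = \left(N^{2} + N N\right) + 3 = \left(N^{2} + N^{2}\right) + 3 = 2 N^{2} + 3 = 3 + 2 N^{2}$)
$H{\left(X \right)} = 13 - \frac{X}{4}$ ($H{\left(X \right)} = 3 + \frac{40 - X}{4} = 3 - \left(-10 + \frac{X}{4}\right) = 13 - \frac{X}{4}$)
$\frac{1}{\left(44588 - 11300\right) + H{\left(E{\left(-14 \right)} \right)}} = \frac{1}{\left(44588 - 11300\right) + \left(13 - \frac{3 + 2 \left(-14\right)^{2}}{4}\right)} = \frac{1}{\left(44588 - 11300\right) + \left(13 - \frac{3 + 2 \cdot 196}{4}\right)} = \frac{1}{33288 + \left(13 - \frac{3 + 392}{4}\right)} = \frac{1}{33288 + \left(13 - \frac{395}{4}\right)} = \frac{1}{33288 - \frac{343}{4}} = \frac{1}{\frac{132809}{4}} = \frac{4}{132809}$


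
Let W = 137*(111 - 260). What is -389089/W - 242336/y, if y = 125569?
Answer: 43910711873/2563239997 ≈ 17.131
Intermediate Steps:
W = -20413 (W = 137*(-149) = -20413)
-389089/W - 242336/y = -389089/(-20413) - 242336/125569 = -389089*(-1/20413) - 242336*1/125569 = 389089/20413 - 242336/125569 = 43910711873/2563239997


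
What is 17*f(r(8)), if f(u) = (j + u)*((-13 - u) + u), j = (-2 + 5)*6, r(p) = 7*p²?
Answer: -102986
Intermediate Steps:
j = 18 (j = 3*6 = 18)
f(u) = -234 - 13*u (f(u) = (18 + u)*((-13 - u) + u) = (18 + u)*(-13) = -234 - 13*u)
17*f(r(8)) = 17*(-234 - 91*8²) = 17*(-234 - 91*64) = 17*(-234 - 13*448) = 17*(-234 - 5824) = 17*(-6058) = -102986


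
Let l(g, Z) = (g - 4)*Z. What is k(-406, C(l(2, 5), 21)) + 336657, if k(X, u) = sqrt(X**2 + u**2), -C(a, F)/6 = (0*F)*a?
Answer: 337063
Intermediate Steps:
l(g, Z) = Z*(-4 + g) (l(g, Z) = (-4 + g)*Z = Z*(-4 + g))
C(a, F) = 0 (C(a, F) = -6*0*F*a = -0*a = -6*0 = 0)
k(-406, C(l(2, 5), 21)) + 336657 = sqrt((-406)**2 + 0**2) + 336657 = sqrt(164836 + 0) + 336657 = sqrt(164836) + 336657 = 406 + 336657 = 337063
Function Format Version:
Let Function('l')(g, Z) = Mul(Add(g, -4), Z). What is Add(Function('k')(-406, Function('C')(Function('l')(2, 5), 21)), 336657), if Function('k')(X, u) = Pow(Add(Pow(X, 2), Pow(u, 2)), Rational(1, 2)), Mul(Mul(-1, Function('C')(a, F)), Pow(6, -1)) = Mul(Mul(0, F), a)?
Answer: 337063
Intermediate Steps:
Function('l')(g, Z) = Mul(Z, Add(-4, g)) (Function('l')(g, Z) = Mul(Add(-4, g), Z) = Mul(Z, Add(-4, g)))
Function('C')(a, F) = 0 (Function('C')(a, F) = Mul(-6, Mul(Mul(0, F), a)) = Mul(-6, Mul(0, a)) = Mul(-6, 0) = 0)
Add(Function('k')(-406, Function('C')(Function('l')(2, 5), 21)), 336657) = Add(Pow(Add(Pow(-406, 2), Pow(0, 2)), Rational(1, 2)), 336657) = Add(Pow(Add(164836, 0), Rational(1, 2)), 336657) = Add(Pow(164836, Rational(1, 2)), 336657) = Add(406, 336657) = 337063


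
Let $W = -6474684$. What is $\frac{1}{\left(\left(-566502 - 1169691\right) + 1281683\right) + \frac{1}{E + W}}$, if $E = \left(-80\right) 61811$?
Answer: $- \frac{11419564}{5190306033641} \approx -2.2002 \cdot 10^{-6}$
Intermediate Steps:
$E = -4944880$
$\frac{1}{\left(\left(-566502 - 1169691\right) + 1281683\right) + \frac{1}{E + W}} = \frac{1}{\left(\left(-566502 - 1169691\right) + 1281683\right) + \frac{1}{-4944880 - 6474684}} = \frac{1}{\left(-1736193 + 1281683\right) + \frac{1}{-11419564}} = \frac{1}{-454510 - \frac{1}{11419564}} = \frac{1}{- \frac{5190306033641}{11419564}} = - \frac{11419564}{5190306033641}$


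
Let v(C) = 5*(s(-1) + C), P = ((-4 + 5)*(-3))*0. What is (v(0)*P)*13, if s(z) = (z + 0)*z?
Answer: 0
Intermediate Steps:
s(z) = z**2 (s(z) = z*z = z**2)
P = 0 (P = (1*(-3))*0 = -3*0 = 0)
v(C) = 5 + 5*C (v(C) = 5*((-1)**2 + C) = 5*(1 + C) = 5 + 5*C)
(v(0)*P)*13 = ((5 + 5*0)*0)*13 = ((5 + 0)*0)*13 = (5*0)*13 = 0*13 = 0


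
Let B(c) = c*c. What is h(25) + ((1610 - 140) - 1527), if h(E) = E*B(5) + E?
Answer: 593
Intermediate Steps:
B(c) = c**2
h(E) = 26*E (h(E) = E*5**2 + E = E*25 + E = 25*E + E = 26*E)
h(25) + ((1610 - 140) - 1527) = 26*25 + ((1610 - 140) - 1527) = 650 + (1470 - 1527) = 650 - 57 = 593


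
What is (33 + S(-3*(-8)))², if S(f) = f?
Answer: 3249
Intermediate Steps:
(33 + S(-3*(-8)))² = (33 - 3*(-8))² = (33 + 24)² = 57² = 3249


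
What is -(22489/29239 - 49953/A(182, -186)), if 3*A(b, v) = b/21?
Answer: 13144597189/760214 ≈ 17291.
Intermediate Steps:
A(b, v) = b/63 (A(b, v) = (b/21)/3 = b/63)
-(22489/29239 - 49953/A(182, -186)) = -(22489/29239 - 49953/((1/63)*182)) = -(22489*(1/29239) - 49953/26/9) = -(22489/29239 - 49953*9/26) = -(22489/29239 - 449577/26) = -1*(-13144597189/760214) = 13144597189/760214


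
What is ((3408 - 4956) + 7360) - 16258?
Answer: -10446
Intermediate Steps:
((3408 - 4956) + 7360) - 16258 = (-1548 + 7360) - 16258 = 5812 - 16258 = -10446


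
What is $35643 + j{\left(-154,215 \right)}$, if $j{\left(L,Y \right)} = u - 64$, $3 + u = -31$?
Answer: $35545$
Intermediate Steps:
$u = -34$ ($u = -3 - 31 = -34$)
$j{\left(L,Y \right)} = -98$ ($j{\left(L,Y \right)} = -34 - 64 = -98$)
$35643 + j{\left(-154,215 \right)} = 35643 - 98 = 35545$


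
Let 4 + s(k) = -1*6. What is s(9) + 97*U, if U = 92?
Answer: 8914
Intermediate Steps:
s(k) = -10 (s(k) = -4 - 1*6 = -4 - 6 = -10)
s(9) + 97*U = -10 + 97*92 = -10 + 8924 = 8914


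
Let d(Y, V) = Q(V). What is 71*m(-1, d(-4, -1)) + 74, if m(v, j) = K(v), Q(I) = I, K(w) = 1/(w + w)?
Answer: 77/2 ≈ 38.500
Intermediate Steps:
K(w) = 1/(2*w)
d(Y, V) = V
m(v, j) = 1/(2*v)
71*m(-1, d(-4, -1)) + 74 = 71*((½)/(-1)) + 74 = 71*((½)*(-1)) + 74 = 71*(-½) + 74 = -71/2 + 74 = 77/2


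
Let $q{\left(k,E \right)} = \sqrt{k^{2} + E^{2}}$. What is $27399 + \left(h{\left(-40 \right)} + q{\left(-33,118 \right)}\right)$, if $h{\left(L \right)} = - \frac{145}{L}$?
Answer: $\frac{219221}{8} + \sqrt{15013} \approx 27525.0$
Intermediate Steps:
$q{\left(k,E \right)} = \sqrt{E^{2} + k^{2}}$
$27399 + \left(h{\left(-40 \right)} + q{\left(-33,118 \right)}\right) = 27399 - \left(- \frac{29}{8} - \sqrt{118^{2} + \left(-33\right)^{2}}\right) = 27399 - \left(- \frac{29}{8} - \sqrt{13924 + 1089}\right) = 27399 + \left(\frac{29}{8} + \sqrt{15013}\right) = \frac{219221}{8} + \sqrt{15013}$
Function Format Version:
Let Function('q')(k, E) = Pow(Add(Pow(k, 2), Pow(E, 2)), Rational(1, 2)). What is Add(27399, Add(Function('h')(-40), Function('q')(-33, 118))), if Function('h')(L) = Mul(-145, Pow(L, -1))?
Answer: Add(Rational(219221, 8), Pow(15013, Rational(1, 2))) ≈ 27525.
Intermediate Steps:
Function('q')(k, E) = Pow(Add(Pow(E, 2), Pow(k, 2)), Rational(1, 2))
Add(27399, Add(Function('h')(-40), Function('q')(-33, 118))) = Add(27399, Add(Mul(-145, Pow(-40, -1)), Pow(Add(Pow(118, 2), Pow(-33, 2)), Rational(1, 2)))) = Add(27399, Add(Mul(-145, Rational(-1, 40)), Pow(Add(13924, 1089), Rational(1, 2)))) = Add(27399, Add(Rational(29, 8), Pow(15013, Rational(1, 2)))) = Add(Rational(219221, 8), Pow(15013, Rational(1, 2)))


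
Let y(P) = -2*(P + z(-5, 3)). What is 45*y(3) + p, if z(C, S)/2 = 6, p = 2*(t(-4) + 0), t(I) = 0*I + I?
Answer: -1358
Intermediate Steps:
t(I) = I (t(I) = 0 + I = I)
p = -8 (p = 2*(-4 + 0) = 2*(-4) = -8)
z(C, S) = 12 (z(C, S) = 2*6 = 12)
y(P) = -24 - 2*P (y(P) = -2*(P + 12) = -2*(12 + P) = -24 - 2*P)
45*y(3) + p = 45*(-24 - 2*3) - 8 = 45*(-24 - 6) - 8 = 45*(-30) - 8 = -1350 - 8 = -1358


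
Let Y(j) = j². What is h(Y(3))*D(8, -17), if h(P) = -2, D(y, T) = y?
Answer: -16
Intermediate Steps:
h(Y(3))*D(8, -17) = -2*8 = -16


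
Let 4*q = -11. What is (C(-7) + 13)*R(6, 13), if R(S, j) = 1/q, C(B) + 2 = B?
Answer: -16/11 ≈ -1.4545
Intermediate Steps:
q = -11/4 (q = (1/4)*(-11) = -11/4 ≈ -2.7500)
C(B) = -2 + B
R(S, j) = -4/11 (R(S, j) = 1/(-11/4) = -4/11)
(C(-7) + 13)*R(6, 13) = ((-2 - 7) + 13)*(-4/11) = (-9 + 13)*(-4/11) = 4*(-4/11) = -16/11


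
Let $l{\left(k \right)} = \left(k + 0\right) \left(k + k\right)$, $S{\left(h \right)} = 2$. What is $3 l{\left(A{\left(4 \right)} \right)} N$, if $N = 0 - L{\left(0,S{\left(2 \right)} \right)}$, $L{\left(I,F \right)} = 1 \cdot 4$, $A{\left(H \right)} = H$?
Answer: $-384$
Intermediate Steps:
$L{\left(I,F \right)} = 4$
$N = -4$ ($N = 0 - 4 = -4$)
$l{\left(k \right)} = 2 k^{2}$ ($l{\left(k \right)} = k 2 k = 2 k^{2}$)
$3 l{\left(A{\left(4 \right)} \right)} N = 3 \cdot 2 \cdot 4^{2} \left(-4\right) = 3 \cdot 2 \cdot 16 \left(-4\right) = 3 \cdot 32 \left(-4\right) = 96 \left(-4\right) = -384$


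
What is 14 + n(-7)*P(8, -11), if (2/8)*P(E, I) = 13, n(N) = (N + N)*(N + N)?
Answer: 10206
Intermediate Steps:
n(N) = 4*N² (n(N) = (2*N)*(2*N) = 4*N²)
P(E, I) = 52 (P(E, I) = 4*13 = 52)
14 + n(-7)*P(8, -11) = 14 + (4*(-7)²)*52 = 14 + (4*49)*52 = 14 + 196*52 = 14 + 10192 = 10206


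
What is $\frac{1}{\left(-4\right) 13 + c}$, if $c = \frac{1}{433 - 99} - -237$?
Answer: $\frac{334}{61791} \approx 0.0054053$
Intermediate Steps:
$c = \frac{79159}{334}$ ($c = \frac{1}{334} + 237 = \frac{79159}{334} \approx 237.0$)
$\frac{1}{\left(-4\right) 13 + c} = \frac{1}{\left(-4\right) 13 + \frac{79159}{334}} = \frac{1}{-52 + \frac{79159}{334}} = \frac{1}{\frac{61791}{334}} = \frac{334}{61791}$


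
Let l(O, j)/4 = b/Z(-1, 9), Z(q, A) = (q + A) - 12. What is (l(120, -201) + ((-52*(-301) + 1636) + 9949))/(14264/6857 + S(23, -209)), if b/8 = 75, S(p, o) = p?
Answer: 60883303/57325 ≈ 1062.1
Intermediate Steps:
Z(q, A) = -12 + A + q (Z(q, A) = (A + q) - 12 = -12 + A + q)
b = 600 (b = 8*75 = 600)
l(O, j) = -600 (l(O, j) = 4*(600/(-12 + 9 - 1)) = 4*(600/(-4)) = 4*(600*(-¼)) = 4*(-150) = -600)
(l(120, -201) + ((-52*(-301) + 1636) + 9949))/(14264/6857 + S(23, -209)) = (-600 + ((-52*(-301) + 1636) + 9949))/(14264/6857 + 23) = (-600 + ((15652 + 1636) + 9949))/(14264*(1/6857) + 23) = (-600 + (17288 + 9949))/(14264/6857 + 23) = (-600 + 27237)/(171975/6857) = 26637*(6857/171975) = 60883303/57325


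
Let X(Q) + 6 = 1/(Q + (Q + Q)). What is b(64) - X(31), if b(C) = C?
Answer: 6509/93 ≈ 69.989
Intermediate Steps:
X(Q) = -6 + 1/(3*Q) (X(Q) = -6 + 1/(Q + (Q + Q)) = -6 + 1/(Q + 2*Q) = -6 + 1/(3*Q))
b(64) - X(31) = 64 - (-6 + (⅓)/31) = 64 - (-6 + (⅓)*(1/31)) = 64 - (-6 + 1/93) = 64 - 1*(-557/93) = 64 + 557/93 = 6509/93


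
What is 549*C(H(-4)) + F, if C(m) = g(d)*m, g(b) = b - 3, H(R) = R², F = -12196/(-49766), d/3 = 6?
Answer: 3278590178/24883 ≈ 1.3176e+5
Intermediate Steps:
d = 18 (d = 3*6 = 18)
F = 6098/24883 (F = -12196*(-1/49766) = 6098/24883 ≈ 0.24507)
g(b) = -3 + b
C(m) = 15*m (C(m) = (-3 + 18)*m = 15*m)
549*C(H(-4)) + F = 549*(15*(-4)²) + 6098/24883 = 549*(15*16) + 6098/24883 = 549*240 + 6098/24883 = 131760 + 6098/24883 = 3278590178/24883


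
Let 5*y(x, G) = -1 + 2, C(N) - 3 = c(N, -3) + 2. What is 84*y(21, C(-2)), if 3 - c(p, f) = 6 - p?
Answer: 84/5 ≈ 16.800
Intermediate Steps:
c(p, f) = -3 + p (c(p, f) = 3 - (6 - p) = 3 + (-6 + p) = -3 + p)
C(N) = 2 + N (C(N) = 3 + ((-3 + N) + 2) = 3 + (-1 + N) = 2 + N)
y(x, G) = ⅕ (y(x, G) = (-1 + 2)/5 = (⅕)*1 = ⅕)
84*y(21, C(-2)) = 84*(⅕) = 84/5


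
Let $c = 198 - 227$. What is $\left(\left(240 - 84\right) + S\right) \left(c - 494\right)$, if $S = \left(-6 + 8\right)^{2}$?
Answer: $-83680$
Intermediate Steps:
$c = -29$
$S = 4$ ($S = 2^{2} = 4$)
$\left(\left(240 - 84\right) + S\right) \left(c - 494\right) = \left(\left(240 - 84\right) + 4\right) \left(-29 - 494\right) = \left(\left(240 - 84\right) + 4\right) \left(-523\right) = \left(156 + 4\right) \left(-523\right) = 160 \left(-523\right) = -83680$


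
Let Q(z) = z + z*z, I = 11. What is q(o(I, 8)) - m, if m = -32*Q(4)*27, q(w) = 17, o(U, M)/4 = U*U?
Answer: 17297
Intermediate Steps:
Q(z) = z + z**2
o(U, M) = 4*U**2 (o(U, M) = 4*(U*U) = 4*U**2)
m = -17280 (m = -128*(1 + 4)*27 = -128*5*27 = -32*20*27 = -640*27 = -17280)
q(o(I, 8)) - m = 17 - 1*(-17280) = 17 + 17280 = 17297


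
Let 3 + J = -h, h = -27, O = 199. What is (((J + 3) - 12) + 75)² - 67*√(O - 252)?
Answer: 8100 - 67*I*√53 ≈ 8100.0 - 487.77*I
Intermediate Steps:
J = 24 (J = -3 - 1*(-27) = -3 + 27 = 24)
(((J + 3) - 12) + 75)² - 67*√(O - 252) = (((24 + 3) - 12) + 75)² - 67*√(199 - 252) = ((27 - 12) + 75)² - 67*√(-53) = (15 + 75)² - 67*I*√53 = 90² - 67*I*√53 = 8100 - 67*I*√53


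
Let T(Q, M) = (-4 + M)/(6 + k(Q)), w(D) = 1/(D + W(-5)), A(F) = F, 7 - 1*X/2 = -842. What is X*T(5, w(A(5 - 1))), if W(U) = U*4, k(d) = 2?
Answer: -55185/64 ≈ -862.27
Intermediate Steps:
X = 1698 (X = 14 - 2*(-842) = 14 + 1684 = 1698)
W(U) = 4*U
w(D) = 1/(-20 + D) (w(D) = 1/(D + 4*(-5)) = 1/(D - 20) = 1/(-20 + D))
T(Q, M) = -½ + M/8 (T(Q, M) = (-4 + M)/(6 + 2) = (-4 + M)/8 = (-4 + M)*(⅛) = -½ + M/8)
X*T(5, w(A(5 - 1))) = 1698*(-½ + 1/(8*(-20 + (5 - 1)))) = 1698*(-½ + 1/(8*(-20 + 4))) = 1698*(-½ + (⅛)/(-16)) = 1698*(-½ + (⅛)*(-1/16)) = 1698*(-½ - 1/128) = 1698*(-65/128) = -55185/64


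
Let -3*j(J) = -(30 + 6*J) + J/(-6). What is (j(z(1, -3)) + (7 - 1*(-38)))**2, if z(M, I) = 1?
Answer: 1054729/324 ≈ 3255.3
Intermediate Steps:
j(J) = 10 + 37*J/18 (j(J) = -(-(30 + 6*J) + J/(-6))/3 = -(-(30 + 6*J) + J*(-1/6))/3 = -(-6*(5 + J) - J/6)/3 = -((-30 - 6*J) - J/6)/3 = -(-30 - 37*J/6)/3 = 10 + 37*J/18)
(j(z(1, -3)) + (7 - 1*(-38)))**2 = ((10 + (37/18)*1) + (7 - 1*(-38)))**2 = ((10 + 37/18) + (7 + 38))**2 = (217/18 + 45)**2 = (1027/18)**2 = 1054729/324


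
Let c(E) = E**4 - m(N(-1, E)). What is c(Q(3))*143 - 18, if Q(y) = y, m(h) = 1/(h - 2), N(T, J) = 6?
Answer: 46117/4 ≈ 11529.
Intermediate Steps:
m(h) = 1/(-2 + h)
c(E) = -1/4 + E**4 (c(E) = E**4 - 1/(-2 + 6) = E**4 - 1/4 = -1/4 + E**4)
c(Q(3))*143 - 18 = (-1/4 + 3**4)*143 - 18 = (-1/4 + 81)*143 - 18 = (323/4)*143 - 18 = 46189/4 - 18 = 46117/4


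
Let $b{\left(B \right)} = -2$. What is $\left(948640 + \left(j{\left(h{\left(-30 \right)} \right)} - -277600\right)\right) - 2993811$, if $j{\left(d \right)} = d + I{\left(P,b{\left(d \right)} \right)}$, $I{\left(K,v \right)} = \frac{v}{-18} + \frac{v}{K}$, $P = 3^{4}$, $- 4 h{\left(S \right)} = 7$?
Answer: $- \frac{572693543}{324} \approx -1.7676 \cdot 10^{6}$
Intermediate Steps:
$h{\left(S \right)} = - \frac{7}{4}$ ($h{\left(S \right)} = \left(- \frac{1}{4}\right) 7 = - \frac{7}{4}$)
$P = 81$
$I{\left(K,v \right)} = - \frac{v}{18} + \frac{v}{K}$ ($I{\left(K,v \right)} = v \left(- \frac{1}{18}\right) + \frac{v}{K} = - \frac{v}{18} + \frac{v}{K}$)
$j{\left(d \right)} = \frac{7}{81} + d$ ($j{\left(d \right)} = d - \left(- \frac{1}{9} + \frac{2}{81}\right) = d + \left(\frac{1}{9} - \frac{2}{81}\right) = d + \frac{7}{81} = \frac{7}{81} + d$)
$\left(948640 + \left(j{\left(h{\left(-30 \right)} \right)} - -277600\right)\right) - 2993811 = \left(948640 + \left(\left(\frac{7}{81} - \frac{7}{4}\right) - -277600\right)\right) - 2993811 = \left(948640 + \left(- \frac{539}{324} + 277600\right)\right) - 2993811 = \left(948640 + \frac{89941861}{324}\right) - 2993811 = \frac{397301221}{324} - 2993811 = - \frac{572693543}{324}$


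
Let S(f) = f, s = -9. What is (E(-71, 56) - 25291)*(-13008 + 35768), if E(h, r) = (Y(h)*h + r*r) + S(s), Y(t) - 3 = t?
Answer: -394567360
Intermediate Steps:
Y(t) = 3 + t
E(h, r) = -9 + r² + h*(3 + h) (E(h, r) = ((3 + h)*h + r*r) - 9 = (h*(3 + h) + r²) - 9 = (r² + h*(3 + h)) - 9 = -9 + r² + h*(3 + h))
(E(-71, 56) - 25291)*(-13008 + 35768) = ((-9 + 56² - 71*(3 - 71)) - 25291)*(-13008 + 35768) = ((-9 + 3136 - 71*(-68)) - 25291)*22760 = ((-9 + 3136 + 4828) - 25291)*22760 = (7955 - 25291)*22760 = -17336*22760 = -394567360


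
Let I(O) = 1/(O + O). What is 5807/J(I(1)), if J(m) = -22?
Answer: -5807/22 ≈ -263.95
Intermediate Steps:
I(O) = 1/(2*O)
5807/J(I(1)) = 5807/(-22) = 5807*(-1/22) = -5807/22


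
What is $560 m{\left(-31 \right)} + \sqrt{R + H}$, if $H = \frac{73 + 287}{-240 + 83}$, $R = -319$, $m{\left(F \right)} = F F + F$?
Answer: $520800 + \frac{i \sqrt{7919551}}{157} \approx 5.208 \cdot 10^{5} + 17.925 i$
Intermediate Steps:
$m{\left(F \right)} = F + F^{2}$ ($m{\left(F \right)} = F^{2} + F = F + F^{2}$)
$H = - \frac{360}{157}$ ($H = \frac{360}{-157} = 360 \left(- \frac{1}{157}\right) = - \frac{360}{157} \approx -2.293$)
$560 m{\left(-31 \right)} + \sqrt{R + H} = 560 \left(- 31 \left(1 - 31\right)\right) + \sqrt{-319 - \frac{360}{157}} = 560 \left(\left(-31\right) \left(-30\right)\right) + \sqrt{- \frac{50443}{157}} = 560 \cdot 930 + \frac{i \sqrt{7919551}}{157} = 520800 + \frac{i \sqrt{7919551}}{157}$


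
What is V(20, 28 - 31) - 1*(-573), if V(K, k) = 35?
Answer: 608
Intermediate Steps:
V(20, 28 - 31) - 1*(-573) = 35 - 1*(-573) = 35 + 573 = 608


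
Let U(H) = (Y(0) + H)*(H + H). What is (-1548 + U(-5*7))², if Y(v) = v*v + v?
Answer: 813604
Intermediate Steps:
Y(v) = v + v² (Y(v) = v² + v = v + v²)
U(H) = 2*H² (U(H) = (0*(1 + 0) + H)*(H + H) = (0*1 + H)*(2*H) = (0 + H)*(2*H) = H*(2*H) = 2*H²)
(-1548 + U(-5*7))² = (-1548 + 2*(-5*7)²)² = (-1548 + 2*(-35)²)² = (-1548 + 2*1225)² = (-1548 + 2450)² = 902² = 813604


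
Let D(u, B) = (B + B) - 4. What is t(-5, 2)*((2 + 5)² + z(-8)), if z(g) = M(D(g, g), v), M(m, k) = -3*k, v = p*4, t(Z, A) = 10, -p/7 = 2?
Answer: 2170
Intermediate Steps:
p = -14 (p = -7*2 = -14)
v = -56 (v = -14*4 = -56)
D(u, B) = -4 + 2*B (D(u, B) = 2*B - 4 = -4 + 2*B)
z(g) = 168 (z(g) = -3*(-56) = 168)
t(-5, 2)*((2 + 5)² + z(-8)) = 10*((2 + 5)² + 168) = 10*(7² + 168) = 10*(49 + 168) = 10*217 = 2170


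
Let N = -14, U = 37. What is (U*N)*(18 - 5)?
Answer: -6734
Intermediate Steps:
(U*N)*(18 - 5) = (37*(-14))*(18 - 5) = -518*13 = -6734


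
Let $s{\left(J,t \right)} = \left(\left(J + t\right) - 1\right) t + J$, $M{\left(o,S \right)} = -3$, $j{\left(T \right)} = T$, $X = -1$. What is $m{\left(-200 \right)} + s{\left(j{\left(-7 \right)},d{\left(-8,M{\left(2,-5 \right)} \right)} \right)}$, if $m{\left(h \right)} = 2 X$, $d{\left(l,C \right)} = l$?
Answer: $119$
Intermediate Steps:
$m{\left(h \right)} = -2$ ($m{\left(h \right)} = 2 \left(-1\right) = -2$)
$s{\left(J,t \right)} = J + t \left(-1 + J + t\right)$ ($s{\left(J,t \right)} = \left(-1 + J + t\right) t + J = t \left(-1 + J + t\right) + J = J + t \left(-1 + J + t\right)$)
$m{\left(-200 \right)} + s{\left(j{\left(-7 \right)},d{\left(-8,M{\left(2,-5 \right)} \right)} \right)} = -2 - \left(-57 - 64\right) = -2 + \left(-7 + 64 + 8 + 56\right) = -2 + 121 = 119$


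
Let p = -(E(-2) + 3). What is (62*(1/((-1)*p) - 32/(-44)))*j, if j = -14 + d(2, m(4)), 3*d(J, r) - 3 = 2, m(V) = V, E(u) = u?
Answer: -43586/33 ≈ -1320.8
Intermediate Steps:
d(J, r) = 5/3 (d(J, r) = 1 + (⅓)*2 = 1 + ⅔ = 5/3)
p = -1 (p = -(-2 + 3) = -1*1 = -1)
j = -37/3 (j = -14 + 5/3 = -37/3 ≈ -12.333)
(62*(1/((-1)*p) - 32/(-44)))*j = (62*(1/(-1*(-1)) - 32/(-44)))*(-37/3) = (62*(-1*(-1) - 32*(-1/44)))*(-37/3) = (62*(1 + 8/11))*(-37/3) = (62*(19/11))*(-37/3) = (1178/11)*(-37/3) = -43586/33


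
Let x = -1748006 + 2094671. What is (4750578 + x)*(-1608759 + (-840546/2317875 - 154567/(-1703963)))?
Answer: -1542258874227458158452984/188074916125 ≈ -8.2002e+12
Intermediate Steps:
x = 346665
(4750578 + x)*(-1608759 + (-840546/2317875 - 154567/(-1703963))) = (4750578 + 346665)*(-1608759 + (-840546/2317875 - 154567/(-1703963))) = 5097243*(-1608759 + (-840546*1/2317875 - 154567*(-1/1703963))) = 5097243*(-1608759 + (-40026/110375 + 154567/1703963)) = 5097243*(-1608759 - 51142490413/188074916125) = 5097243*(-302567265132829288/188074916125) = -1542258874227458158452984/188074916125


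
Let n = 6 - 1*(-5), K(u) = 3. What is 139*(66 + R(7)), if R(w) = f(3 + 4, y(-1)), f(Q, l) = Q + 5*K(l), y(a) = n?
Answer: 12232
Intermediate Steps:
n = 11 (n = 6 + 5 = 11)
y(a) = 11
f(Q, l) = 15 + Q (f(Q, l) = Q + 5*3 = Q + 15 = 15 + Q)
R(w) = 22 (R(w) = 15 + (3 + 4) = 15 + 7 = 22)
139*(66 + R(7)) = 139*(66 + 22) = 139*88 = 12232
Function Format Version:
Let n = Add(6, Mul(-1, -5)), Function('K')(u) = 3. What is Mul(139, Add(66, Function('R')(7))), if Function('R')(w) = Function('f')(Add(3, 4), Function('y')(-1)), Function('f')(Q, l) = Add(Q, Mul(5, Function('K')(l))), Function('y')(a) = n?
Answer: 12232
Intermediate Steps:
n = 11 (n = Add(6, 5) = 11)
Function('y')(a) = 11
Function('f')(Q, l) = Add(15, Q) (Function('f')(Q, l) = Add(Q, Mul(5, 3)) = Add(Q, 15) = Add(15, Q))
Function('R')(w) = 22 (Function('R')(w) = Add(15, Add(3, 4)) = Add(15, 7) = 22)
Mul(139, Add(66, Function('R')(7))) = Mul(139, Add(66, 22)) = Mul(139, 88) = 12232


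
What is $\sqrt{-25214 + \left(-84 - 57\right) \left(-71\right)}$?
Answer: $i \sqrt{15203} \approx 123.3 i$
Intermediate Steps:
$\sqrt{-25214 + \left(-84 - 57\right) \left(-71\right)} = \sqrt{-25214 - -10011} = \sqrt{-25214 + 10011} = \sqrt{-15203} = i \sqrt{15203}$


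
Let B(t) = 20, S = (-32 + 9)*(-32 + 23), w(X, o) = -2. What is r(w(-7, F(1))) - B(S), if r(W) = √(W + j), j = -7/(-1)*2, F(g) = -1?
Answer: -20 + 2*√3 ≈ -16.536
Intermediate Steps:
j = 14 (j = -7*(-1)*2 = 7*2 = 14)
S = 207 (S = -23*(-9) = 207)
r(W) = √(14 + W) (r(W) = √(W + 14) = √(14 + W))
r(w(-7, F(1))) - B(S) = √(14 - 2) - 1*20 = √12 - 20 = 2*√3 - 20 = -20 + 2*√3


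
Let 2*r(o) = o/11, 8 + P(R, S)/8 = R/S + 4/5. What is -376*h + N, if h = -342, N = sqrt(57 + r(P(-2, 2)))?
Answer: 128592 + sqrt(163405)/55 ≈ 1.2860e+5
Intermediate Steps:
P(R, S) = -288/5 + 8*R/S (P(R, S) = -64 + 8*(R/S + 4/5) = -64 + 8*(4/5 + R/S) = -64 + (32/5 + 8*R/S) = -288/5 + 8*R/S)
r(o) = o/22 (r(o) = (o/11)/2 = o/22)
N = sqrt(163405)/55 (N = sqrt(57 + (-288/5 + 8*(-2)/2)/22) = sqrt(57 + (-288/5 + 8*(-2)*(1/2))/22) = sqrt(57 + (-288/5 - 8)/22) = sqrt(57 + (1/22)*(-328/5)) = sqrt(57 - 164/55) = sqrt(2971/55) = sqrt(163405)/55 ≈ 7.3497)
-376*h + N = -376*(-342) + sqrt(163405)/55 = 128592 + sqrt(163405)/55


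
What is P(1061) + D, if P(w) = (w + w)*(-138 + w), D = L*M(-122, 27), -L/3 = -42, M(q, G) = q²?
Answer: 3833990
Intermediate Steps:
L = 126 (L = -3*(-42) = 126)
D = 1875384 (D = 126*(-122)² = 126*14884 = 1875384)
P(w) = 2*w*(-138 + w) (P(w) = (2*w)*(-138 + w) = 2*w*(-138 + w))
P(1061) + D = 2*1061*(-138 + 1061) + 1875384 = 2*1061*923 + 1875384 = 1958606 + 1875384 = 3833990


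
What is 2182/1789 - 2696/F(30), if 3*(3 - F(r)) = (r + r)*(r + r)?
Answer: 7434998/2141433 ≈ 3.4720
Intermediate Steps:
F(r) = 3 - 4*r²/3 (F(r) = 3 - (r + r)*(r + r)/3 = 3 - 2*r*2*r/3 = 3 - 4*r²/3)
2182/1789 - 2696/F(30) = 2182/1789 - 2696/(3 - 4/3*30²) = 2182*(1/1789) - 2696/(3 - 4/3*900) = 2182/1789 - 2696/(3 - 1200) = 2182/1789 - 2696/(-1197) = 2182/1789 - 2696*(-1/1197) = 2182/1789 + 2696/1197 = 7434998/2141433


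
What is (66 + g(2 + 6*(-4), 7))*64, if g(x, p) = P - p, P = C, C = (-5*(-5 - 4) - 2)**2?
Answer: 122112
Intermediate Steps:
C = 1849 (C = (-5*(-9) - 2)**2 = (45 - 2)**2 = 43**2 = 1849)
P = 1849
g(x, p) = 1849 - p
(66 + g(2 + 6*(-4), 7))*64 = (66 + (1849 - 1*7))*64 = (66 + (1849 - 7))*64 = (66 + 1842)*64 = 1908*64 = 122112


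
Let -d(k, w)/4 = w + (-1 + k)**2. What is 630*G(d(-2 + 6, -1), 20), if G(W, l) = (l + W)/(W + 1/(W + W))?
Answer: 161280/683 ≈ 236.13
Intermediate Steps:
d(k, w) = -4*w - 4*(-1 + k)**2 (d(k, w) = -4*(w + (-1 + k)**2) = -4*w - 4*(-1 + k)**2)
G(W, l) = (W + l)/(W + 1/(2*W))
630*G(d(-2 + 6, -1), 20) = 630*(2*(-4*(-1) - 4*(-1 + (-2 + 6))**2)*((-4*(-1) - 4*(-1 + (-2 + 6))**2) + 20)/(1 + 2*(-4*(-1) - 4*(-1 + (-2 + 6))**2)**2)) = 630*(2*(4 - 4*(-1 + 4)**2)*((4 - 4*(-1 + 4)**2) + 20)/(1 + 2*(4 - 4*(-1 + 4)**2)**2)) = 630*(2*(4 - 4*3**2)*((4 - 4*3**2) + 20)/(1 + 2*(4 - 4*3**2)**2)) = 630*(2*(4 - 4*9)*((4 - 4*9) + 20)/(1 + 2*(4 - 4*9)**2)) = 630*(2*(4 - 36)*((4 - 36) + 20)/(1 + 2*(4 - 36)**2)) = 630*(2*(-32)*(-32 + 20)/(1 + 2*(-32)**2)) = 630*(2*(-32)*(-12)/(1 + 2*1024)) = 630*(2*(-32)*(-12)/(1 + 2048)) = 630*(2*(-32)*(-12)/2049) = 630*(2*(-32)*(1/2049)*(-12)) = 630*(256/683) = 161280/683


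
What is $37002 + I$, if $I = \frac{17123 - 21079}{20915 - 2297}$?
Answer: $\frac{344449640}{9309} \approx 37002.0$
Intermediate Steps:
$I = - \frac{1978}{9309}$ ($I = - \frac{3956}{18618} = \left(-3956\right) \frac{1}{18618} = - \frac{1978}{9309} \approx -0.21248$)
$37002 + I = 37002 - \frac{1978}{9309} = \frac{344449640}{9309}$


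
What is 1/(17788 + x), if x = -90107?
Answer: -1/72319 ≈ -1.3828e-5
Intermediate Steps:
1/(17788 + x) = 1/(17788 - 90107) = 1/(-72319) = -1/72319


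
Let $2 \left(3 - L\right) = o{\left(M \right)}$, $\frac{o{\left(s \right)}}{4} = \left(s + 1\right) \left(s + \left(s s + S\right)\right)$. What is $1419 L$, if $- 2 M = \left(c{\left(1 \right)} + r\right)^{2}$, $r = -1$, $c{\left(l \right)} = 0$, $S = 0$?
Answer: $\frac{18447}{4} \approx 4611.8$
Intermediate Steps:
$M = - \frac{1}{2}$ ($M = - \frac{\left(0 - 1\right)^{2}}{2} = - \frac{\left(-1\right)^{2}}{2} = \left(- \frac{1}{2}\right) 1 = - \frac{1}{2} \approx -0.5$)
$o{\left(s \right)} = 4 \left(1 + s\right) \left(s + s^{2}\right)$ ($o{\left(s \right)} = 4 \left(s + 1\right) \left(s + \left(s s + 0\right)\right) = 4 \left(1 + s\right) \left(s + \left(s^{2} + 0\right)\right) = 4 \left(1 + s\right) \left(s + s^{2}\right)$)
$L = \frac{13}{4}$ ($L = 3 - \frac{4 \left(- \frac{1}{2}\right) \left(1 + \left(- \frac{1}{2}\right)^{2} + 2 \left(- \frac{1}{2}\right)\right)}{2} = 3 - \frac{4 \left(- \frac{1}{2}\right) \left(1 + \frac{1}{4} - 1\right)}{2} = 3 - \frac{4 \left(- \frac{1}{2}\right) \frac{1}{4}}{2} = 3 - - \frac{1}{4} = 3 + \frac{1}{4} = \frac{13}{4} \approx 3.25$)
$1419 L = 1419 \cdot \frac{13}{4} = \frac{18447}{4}$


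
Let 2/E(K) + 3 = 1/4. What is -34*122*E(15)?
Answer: 33184/11 ≈ 3016.7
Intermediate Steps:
E(K) = -8/11 (E(K) = 2/(-3 + 1/4) = 2/(-3 + ¼) = 2/(-11/4) = 2*(-4/11) = -8/11)
-34*122*E(15) = -34*122*(-8)/11 = -4148*(-8)/11 = -1*(-33184/11) = 33184/11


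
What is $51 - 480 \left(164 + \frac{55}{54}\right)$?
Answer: $- \frac{712421}{9} \approx -79158.0$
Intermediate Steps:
$51 - 480 \left(164 + \frac{55}{54}\right) = 51 - \frac{712880}{9} = - \frac{712421}{9}$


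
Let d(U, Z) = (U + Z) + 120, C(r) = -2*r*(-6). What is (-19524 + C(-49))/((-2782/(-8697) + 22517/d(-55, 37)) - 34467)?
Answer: 152489184/259652605 ≈ 0.58728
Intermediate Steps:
C(r) = 12*r
d(U, Z) = 120 + U + Z
(-19524 + C(-49))/((-2782/(-8697) + 22517/d(-55, 37)) - 34467) = (-19524 + 12*(-49))/((-2782/(-8697) + 22517/(120 - 55 + 37)) - 34467) = (-19524 - 588)/((-2782*(-1/8697) + 22517/102) - 34467) = -20112/((214/669 + 22517*(1/102)) - 34467) = -20112/((214/669 + 22517/102) - 34467) = -20112/(1676189/7582 - 34467) = -20112/(-259652605/7582) = -20112*(-7582/259652605) = 152489184/259652605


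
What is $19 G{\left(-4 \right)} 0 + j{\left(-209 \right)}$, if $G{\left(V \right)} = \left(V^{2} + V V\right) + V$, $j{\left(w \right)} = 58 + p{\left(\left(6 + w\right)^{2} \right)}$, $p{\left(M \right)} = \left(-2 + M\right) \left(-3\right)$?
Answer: $-123563$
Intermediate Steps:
$p{\left(M \right)} = 6 - 3 M$
$j{\left(w \right)} = 64 - 3 \left(6 + w\right)^{2}$ ($j{\left(w \right)} = 58 - \left(-6 + 3 \left(6 + w\right)^{2}\right) = 64 - 3 \left(6 + w\right)^{2}$)
$G{\left(V \right)} = V + 2 V^{2}$ ($G{\left(V \right)} = \left(V^{2} + V^{2}\right) + V = 2 V^{2} + V = V + 2 V^{2}$)
$19 G{\left(-4 \right)} 0 + j{\left(-209 \right)} = 19 \left(- 4 \left(1 + 2 \left(-4\right)\right)\right) 0 + \left(64 - 3 \left(6 - 209\right)^{2}\right) = 19 \left(- 4 \left(1 - 8\right)\right) 0 + \left(64 - 3 \left(-203\right)^{2}\right) = 19 \left(\left(-4\right) \left(-7\right)\right) 0 + \left(64 - 123627\right) = 19 \cdot 28 \cdot 0 + \left(64 - 123627\right) = 532 \cdot 0 - 123563 = 0 - 123563 = -123563$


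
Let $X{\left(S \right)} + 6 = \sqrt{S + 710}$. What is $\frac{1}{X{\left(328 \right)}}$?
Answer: $\frac{1}{167} + \frac{\sqrt{1038}}{1002} \approx 0.038142$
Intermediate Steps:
$X{\left(S \right)} = -6 + \sqrt{710 + S}$ ($X{\left(S \right)} = -6 + \sqrt{S + 710} = -6 + \sqrt{710 + S}$)
$\frac{1}{X{\left(328 \right)}} = \frac{1}{-6 + \sqrt{710 + 328}} = \frac{1}{-6 + \sqrt{1038}}$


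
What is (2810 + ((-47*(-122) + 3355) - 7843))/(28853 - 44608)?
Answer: -4056/15755 ≈ -0.25744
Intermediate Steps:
(2810 + ((-47*(-122) + 3355) - 7843))/(28853 - 44608) = (2810 + ((5734 + 3355) - 7843))/(-15755) = (2810 + (9089 - 7843))*(-1/15755) = (2810 + 1246)*(-1/15755) = 4056*(-1/15755) = -4056/15755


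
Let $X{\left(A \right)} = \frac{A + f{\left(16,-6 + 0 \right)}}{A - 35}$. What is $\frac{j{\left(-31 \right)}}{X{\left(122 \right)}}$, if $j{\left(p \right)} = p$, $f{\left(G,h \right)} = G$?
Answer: $- \frac{899}{46} \approx -19.543$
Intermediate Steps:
$X{\left(A \right)} = \frac{16 + A}{-35 + A}$ ($X{\left(A \right)} = \frac{A + 16}{A - 35} = \frac{16 + A}{-35 + A}$)
$\frac{j{\left(-31 \right)}}{X{\left(122 \right)}} = - \frac{31}{\frac{1}{-35 + 122} \left(16 + 122\right)} = - \frac{31}{\frac{1}{87} \cdot 138} = - \frac{31}{\frac{46}{29}} = \left(-31\right) \frac{29}{46} = - \frac{899}{46}$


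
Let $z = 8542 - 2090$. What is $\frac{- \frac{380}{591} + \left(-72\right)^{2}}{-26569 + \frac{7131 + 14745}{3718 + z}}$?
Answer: $- \frac{1730800660}{8871069373} \approx -0.19511$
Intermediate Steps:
$z = 6452$ ($z = 8542 - 2090 = 6452$)
$\frac{- \frac{380}{591} + \left(-72\right)^{2}}{-26569 + \frac{7131 + 14745}{3718 + z}} = \frac{- \frac{380}{591} + \left(-72\right)^{2}}{-26569 + \frac{7131 + 14745}{3718 + 6452}} = \frac{\left(-380\right) \frac{1}{591} + 5184}{-26569 + \frac{21876}{10170}} = \frac{- \frac{380}{591} + 5184}{-26569 + 21876 \cdot \frac{1}{10170}} = \frac{3063364}{591 \left(-26569 + \frac{3646}{1695}\right)} = \frac{3063364}{591 \left(- \frac{45030809}{1695}\right)} = \frac{3063364}{591} \left(- \frac{1695}{45030809}\right) = - \frac{1730800660}{8871069373}$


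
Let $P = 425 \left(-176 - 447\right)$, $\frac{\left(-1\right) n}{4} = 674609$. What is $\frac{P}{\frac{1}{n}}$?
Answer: $714478391900$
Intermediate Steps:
$n = -2698436$ ($n = \left(-4\right) 674609 = -2698436$)
$P = -264775$ ($P = 425 \left(-623\right) = -264775$)
$\frac{P}{\frac{1}{n}} = - \frac{264775}{\frac{1}{-2698436}} = - \frac{264775}{- \frac{1}{2698436}} = \left(-264775\right) \left(-2698436\right) = 714478391900$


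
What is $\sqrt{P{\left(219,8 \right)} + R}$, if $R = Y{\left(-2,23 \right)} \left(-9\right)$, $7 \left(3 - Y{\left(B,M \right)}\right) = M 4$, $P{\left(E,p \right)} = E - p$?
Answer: $\frac{46 \sqrt{7}}{7} \approx 17.386$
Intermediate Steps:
$Y{\left(B,M \right)} = 3 - \frac{4 M}{7}$ ($Y{\left(B,M \right)} = 3 - \frac{M 4}{7} = 3 - \frac{4 M}{7}$)
$R = \frac{639}{7}$ ($R = \left(3 - \frac{92}{7}\right) \left(-9\right) = \left(- \frac{71}{7}\right) \left(-9\right) = \frac{639}{7} \approx 91.286$)
$\sqrt{P{\left(219,8 \right)} + R} = \sqrt{\left(219 - 8\right) + \frac{639}{7}} = \sqrt{211 + \frac{639}{7}} = \sqrt{\frac{2116}{7}} = \frac{46 \sqrt{7}}{7}$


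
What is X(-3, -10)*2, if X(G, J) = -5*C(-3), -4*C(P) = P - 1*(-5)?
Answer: 5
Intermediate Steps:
C(P) = -5/4 - P/4 (C(P) = -(P - 1*(-5))/4 = -(P + 5)/4 = -(5 + P)/4 = -5/4 - P/4)
X(G, J) = 5/2 (X(G, J) = -5*(-5/4 - 1/4*(-3)) = -5*(-5/4 + 3/4) = -5*(-1/2) = 5/2)
X(-3, -10)*2 = (5/2)*2 = 5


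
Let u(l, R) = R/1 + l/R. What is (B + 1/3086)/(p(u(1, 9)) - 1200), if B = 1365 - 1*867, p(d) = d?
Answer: -13831461/33075748 ≈ -0.41818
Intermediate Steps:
u(l, R) = R + l/R (u(l, R) = R*1 + l/R = R + l/R)
B = 498 (B = 1365 - 867 = 498)
(B + 1/3086)/(p(u(1, 9)) - 1200) = (498 + 1/3086)/((9 + 1/9) - 1200) = (498 + 1/3086)/((9 + 1*(⅑)) - 1200) = 1536829/(3086*((9 + ⅑) - 1200)) = 1536829/(3086*(82/9 - 1200)) = 1536829/(3086*(-10718/9)) = (1536829/3086)*(-9/10718) = -13831461/33075748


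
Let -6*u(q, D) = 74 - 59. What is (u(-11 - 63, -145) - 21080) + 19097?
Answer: -3971/2 ≈ -1985.5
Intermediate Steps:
u(q, D) = -5/2 (u(q, D) = -(74 - 59)/6 = -⅙*15 = -5/2)
(u(-11 - 63, -145) - 21080) + 19097 = (-5/2 - 21080) + 19097 = -42165/2 + 19097 = -3971/2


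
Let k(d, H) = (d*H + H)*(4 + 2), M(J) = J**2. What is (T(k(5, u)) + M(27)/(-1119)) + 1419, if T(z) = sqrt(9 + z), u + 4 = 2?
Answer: 529044/373 + 3*I*sqrt(7) ≈ 1418.3 + 7.9373*I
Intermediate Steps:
u = -2 (u = -4 + 2 = -2)
k(d, H) = 6*H + 6*H*d (k(d, H) = (H*d + H)*6 = (H + H*d)*6 = 6*H + 6*H*d)
(T(k(5, u)) + M(27)/(-1119)) + 1419 = (sqrt(9 + 6*(-2)*(1 + 5)) + 27**2/(-1119)) + 1419 = (sqrt(9 + 6*(-2)*6) + 729*(-1/1119)) + 1419 = (sqrt(9 - 72) - 243/373) + 1419 = (sqrt(-63) - 243/373) + 1419 = (3*I*sqrt(7) - 243/373) + 1419 = (-243/373 + 3*I*sqrt(7)) + 1419 = 529044/373 + 3*I*sqrt(7)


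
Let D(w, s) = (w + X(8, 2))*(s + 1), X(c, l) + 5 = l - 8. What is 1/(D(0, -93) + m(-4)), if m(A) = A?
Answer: 1/1008 ≈ 0.00099206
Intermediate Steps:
X(c, l) = -13 + l (X(c, l) = -5 + (l - 8) = -5 + (-8 + l) = -13 + l)
D(w, s) = (1 + s)*(-11 + w) (D(w, s) = (w + (-13 + 2))*(s + 1) = (w - 11)*(1 + s) = (-11 + w)*(1 + s) = (1 + s)*(-11 + w))
1/(D(0, -93) + m(-4)) = 1/((-11 + 0 - 11*(-93) - 93*0) - 4) = 1/((-11 + 0 + 1023 + 0) - 4) = 1/(1012 - 4) = 1/1008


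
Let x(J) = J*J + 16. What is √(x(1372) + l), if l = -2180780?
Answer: 2*I*√74595 ≈ 546.24*I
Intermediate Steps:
x(J) = 16 + J² (x(J) = J² + 16 = 16 + J²)
√(x(1372) + l) = √((16 + 1372²) - 2180780) = √((16 + 1882384) - 2180780) = √(1882400 - 2180780) = √(-298380) = 2*I*√74595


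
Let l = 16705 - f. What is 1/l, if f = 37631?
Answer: -1/20926 ≈ -4.7787e-5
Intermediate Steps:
l = -20926 (l = 16705 - 1*37631 = 16705 - 37631 = -20926)
1/l = 1/(-20926) = -1/20926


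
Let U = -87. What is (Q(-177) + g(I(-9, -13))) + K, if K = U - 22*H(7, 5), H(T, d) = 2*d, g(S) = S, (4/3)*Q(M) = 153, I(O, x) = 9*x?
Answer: -1237/4 ≈ -309.25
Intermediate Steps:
Q(M) = 459/4 (Q(M) = (¾)*153 = 459/4)
K = -307 (K = -87 - 44*5 = -87 - 22*10 = -87 - 220 = -307)
(Q(-177) + g(I(-9, -13))) + K = (459/4 + 9*(-13)) - 307 = (459/4 - 117) - 307 = -9/4 - 307 = -1237/4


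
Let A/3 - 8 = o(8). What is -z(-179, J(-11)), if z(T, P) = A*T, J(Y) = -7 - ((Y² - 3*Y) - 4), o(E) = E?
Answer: 8592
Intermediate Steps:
J(Y) = -3 - Y² + 3*Y (J(Y) = -7 - (-4 + Y² - 3*Y) = -7 + (4 - Y² + 3*Y) = -3 - Y² + 3*Y)
A = 48 (A = 24 + 3*8 = 24 + 24 = 48)
z(T, P) = 48*T
-z(-179, J(-11)) = -48*(-179) = -1*(-8592) = 8592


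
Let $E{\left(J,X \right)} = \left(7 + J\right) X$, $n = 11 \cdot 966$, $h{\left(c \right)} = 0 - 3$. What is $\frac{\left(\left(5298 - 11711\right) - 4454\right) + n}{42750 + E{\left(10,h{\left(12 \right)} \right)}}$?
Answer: $- \frac{241}{42699} \approx -0.0056442$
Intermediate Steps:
$h{\left(c \right)} = -3$ ($h{\left(c \right)} = 0 - 3 = -3$)
$n = 10626$
$E{\left(J,X \right)} = X \left(7 + J\right)$
$\frac{\left(\left(5298 - 11711\right) - 4454\right) + n}{42750 + E{\left(10,h{\left(12 \right)} \right)}} = \frac{\left(\left(5298 - 11711\right) - 4454\right) + 10626}{42750 - 3 \left(7 + 10\right)} = \frac{\left(-6413 - 4454\right) + 10626}{42750 - 51} = \frac{-10867 + 10626}{42750 - 51} = - \frac{241}{42699}$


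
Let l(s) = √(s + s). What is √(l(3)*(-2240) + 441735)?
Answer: √(441735 - 2240*√6) ≈ 660.49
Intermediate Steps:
l(s) = √2*√s (l(s) = √(2*s) = √2*√s)
√(l(3)*(-2240) + 441735) = √((√2*√3)*(-2240) + 441735) = √(√6*(-2240) + 441735) = √(-2240*√6 + 441735) = √(441735 - 2240*√6)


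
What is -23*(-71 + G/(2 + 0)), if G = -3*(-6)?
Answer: 1426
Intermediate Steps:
G = 18
-23*(-71 + G/(2 + 0)) = -23*(-71 + 18/(2 + 0)) = -23*(-71 + 18/2) = -23*(-71 + (½)*18) = -23*(-71 + 9) = -23*(-62) = 1426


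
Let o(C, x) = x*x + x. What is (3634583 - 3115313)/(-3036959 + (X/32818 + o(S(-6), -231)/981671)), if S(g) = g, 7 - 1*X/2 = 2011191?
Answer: -557635032899302/3261469079174953 ≈ -0.17098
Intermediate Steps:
X = -4022368 (X = 14 - 2*2011191 = 14 - 4022382 = -4022368)
o(C, x) = x + x² (o(C, x) = x² + x = x + x²)
(3634583 - 3115313)/(-3036959 + (X/32818 + o(S(-6), -231)/981671)) = (3634583 - 3115313)/(-3036959 + (-4022368/32818 - 231*(1 - 231)/981671)) = 519270/(-3036959 + (-4022368*1/32818 - 231*(-230)*(1/981671))) = 519270/(-3036959 + (-2011184/16409 + 53130*(1/981671))) = 519270/(-3036959 + (-2011184/16409 + 53130/981671)) = 519270/(-3036959 - 1973449198294/16108239439) = 519270/(-48922036187624295/16108239439) = 519270*(-16108239439/48922036187624295) = -557635032899302/3261469079174953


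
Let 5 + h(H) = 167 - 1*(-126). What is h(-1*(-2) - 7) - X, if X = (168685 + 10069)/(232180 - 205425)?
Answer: 7526686/26755 ≈ 281.32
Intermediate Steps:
X = 178754/26755 ≈ 6.6811
h(H) = 288 (h(H) = -5 + (167 - 1*(-126)) = -5 + (167 + 126) = -5 + 293 = 288)
h(-1*(-2) - 7) - X = 288 - 1*178754/26755 = 288 - 178754/26755 = 7526686/26755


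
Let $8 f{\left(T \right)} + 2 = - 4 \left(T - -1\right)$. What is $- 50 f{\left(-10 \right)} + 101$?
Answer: $- \frac{223}{2} \approx -111.5$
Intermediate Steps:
$f{\left(T \right)} = - \frac{3}{4} - \frac{T}{2}$ ($f{\left(T \right)} = - \frac{1}{4} + \frac{\left(-4\right) \left(T - -1\right)}{8} = - \frac{1}{4} + \frac{\left(-4\right) \left(T + 1\right)}{8} = - \frac{1}{4} + \frac{\left(-4\right) \left(1 + T\right)}{8} = - \frac{1}{4} + \frac{-4 - 4 T}{8} = - \frac{1}{4} - \left(\frac{1}{2} + \frac{T}{2}\right) = - \frac{3}{4} - \frac{T}{2}$)
$- 50 f{\left(-10 \right)} + 101 = - 50 \left(- \frac{3}{4} - -5\right) + 101 = - 50 \left(- \frac{3}{4} + 5\right) + 101 = \left(-50\right) \frac{17}{4} + 101 = - \frac{425}{2} + 101 = - \frac{223}{2}$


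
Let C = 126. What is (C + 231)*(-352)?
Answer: -125664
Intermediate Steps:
(C + 231)*(-352) = (126 + 231)*(-352) = 357*(-352) = -125664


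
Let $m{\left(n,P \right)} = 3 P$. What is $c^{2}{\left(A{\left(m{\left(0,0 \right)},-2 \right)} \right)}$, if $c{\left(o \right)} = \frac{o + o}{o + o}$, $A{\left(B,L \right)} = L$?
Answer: $1$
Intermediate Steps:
$c{\left(o \right)} = 1$ ($c{\left(o \right)} = \frac{2 o}{2 o} = 2 o \frac{1}{2 o} = 1$)
$c^{2}{\left(A{\left(m{\left(0,0 \right)},-2 \right)} \right)} = 1^{2} = 1$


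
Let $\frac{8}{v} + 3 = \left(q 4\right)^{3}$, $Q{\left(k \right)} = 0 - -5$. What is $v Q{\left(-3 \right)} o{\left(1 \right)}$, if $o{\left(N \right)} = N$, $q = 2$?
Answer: $\frac{40}{509} \approx 0.078586$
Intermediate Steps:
$Q{\left(k \right)} = 5$ ($Q{\left(k \right)} = 0 + 5 = 5$)
$v = \frac{8}{509}$ ($v = \frac{8}{-3 + \left(2 \cdot 4\right)^{3}} = \frac{8}{-3 + 8^{3}} = \frac{8}{-3 + 512} = \frac{8}{509} \approx 0.015717$)
$v Q{\left(-3 \right)} o{\left(1 \right)} = \frac{8}{509} \cdot 5 \cdot 1 = \frac{40}{509} \cdot 1 = \frac{40}{509}$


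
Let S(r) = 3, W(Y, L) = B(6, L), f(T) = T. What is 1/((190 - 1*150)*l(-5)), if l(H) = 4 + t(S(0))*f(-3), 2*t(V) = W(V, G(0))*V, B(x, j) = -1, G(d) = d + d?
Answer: 1/340 ≈ 0.0029412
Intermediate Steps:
G(d) = 2*d
W(Y, L) = -1
t(V) = -V/2 (t(V) = (-V)/2 = -V/2)
l(H) = 17/2 (l(H) = 4 - ½*3*(-3) = 4 - 3/2*(-3) = 4 + 9/2 = 17/2)
1/((190 - 1*150)*l(-5)) = 1/((190 - 1*150)*(17/2)) = 1/((190 - 150)*(17/2)) = 1/(40*(17/2)) = 1/340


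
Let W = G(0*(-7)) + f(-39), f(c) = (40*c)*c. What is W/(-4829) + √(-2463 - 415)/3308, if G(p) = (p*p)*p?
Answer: -60840/4829 + I*√2878/3308 ≈ -12.599 + 0.016217*I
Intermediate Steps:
f(c) = 40*c²
G(p) = p³ (G(p) = p²*p = p³)
W = 60840 (W = (0*(-7))³ + 40*(-39)² = 0³ + 40*1521 = 0 + 60840 = 60840)
W/(-4829) + √(-2463 - 415)/3308 = 60840/(-4829) + √(-2463 - 415)/3308 = 60840*(-1/4829) + √(-2878)*(1/3308) = -60840/4829 + (I*√2878)*(1/3308) = -60840/4829 + I*√2878/3308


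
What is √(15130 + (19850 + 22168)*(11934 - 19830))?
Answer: I*√331758998 ≈ 18214.0*I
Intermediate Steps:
√(15130 + (19850 + 22168)*(11934 - 19830)) = √(15130 + 42018*(-7896)) = √(15130 - 331774128) = √(-331758998) = I*√331758998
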